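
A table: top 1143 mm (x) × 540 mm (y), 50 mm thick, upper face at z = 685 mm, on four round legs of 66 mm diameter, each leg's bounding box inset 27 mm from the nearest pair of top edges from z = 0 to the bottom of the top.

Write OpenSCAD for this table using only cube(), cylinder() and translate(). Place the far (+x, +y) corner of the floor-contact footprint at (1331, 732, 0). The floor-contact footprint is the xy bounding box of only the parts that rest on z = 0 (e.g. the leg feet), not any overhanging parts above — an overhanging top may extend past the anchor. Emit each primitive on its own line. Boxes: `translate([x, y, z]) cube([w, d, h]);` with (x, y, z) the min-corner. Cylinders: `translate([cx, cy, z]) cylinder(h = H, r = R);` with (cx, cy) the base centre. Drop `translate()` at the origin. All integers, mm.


translate([215, 219, 635]) cube([1143, 540, 50]);
translate([275, 279, 0]) cylinder(h = 635, r = 33);
translate([1298, 279, 0]) cylinder(h = 635, r = 33);
translate([275, 699, 0]) cylinder(h = 635, r = 33);
translate([1298, 699, 0]) cylinder(h = 635, r = 33);


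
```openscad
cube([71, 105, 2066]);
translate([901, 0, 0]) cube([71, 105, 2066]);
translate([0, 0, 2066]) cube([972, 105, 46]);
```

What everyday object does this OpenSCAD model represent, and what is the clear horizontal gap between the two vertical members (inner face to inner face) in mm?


A door frame. The clear opening width is 830 mm.

Two 2066 mm tall posts with a header on top — a door frame. The left jamb is 71 mm wide at x = 0; the right jamb starts at x = 901. The clear opening is 901 − 71 = 830 mm.


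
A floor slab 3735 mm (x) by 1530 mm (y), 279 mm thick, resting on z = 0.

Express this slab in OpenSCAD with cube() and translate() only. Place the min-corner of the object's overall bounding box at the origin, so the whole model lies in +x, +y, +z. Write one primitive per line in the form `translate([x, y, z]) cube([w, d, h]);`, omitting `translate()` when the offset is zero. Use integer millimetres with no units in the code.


cube([3735, 1530, 279]);


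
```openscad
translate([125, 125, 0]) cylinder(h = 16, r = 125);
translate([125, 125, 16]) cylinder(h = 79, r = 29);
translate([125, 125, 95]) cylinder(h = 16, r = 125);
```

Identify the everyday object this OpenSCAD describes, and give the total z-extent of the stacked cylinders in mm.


A spool. The overall height is 111 mm.

Three coaxial cylinders, large–small–large — a spool. Two 16 mm flanges and a 79 mm core give 16 + 79 + 16 = 111 mm.


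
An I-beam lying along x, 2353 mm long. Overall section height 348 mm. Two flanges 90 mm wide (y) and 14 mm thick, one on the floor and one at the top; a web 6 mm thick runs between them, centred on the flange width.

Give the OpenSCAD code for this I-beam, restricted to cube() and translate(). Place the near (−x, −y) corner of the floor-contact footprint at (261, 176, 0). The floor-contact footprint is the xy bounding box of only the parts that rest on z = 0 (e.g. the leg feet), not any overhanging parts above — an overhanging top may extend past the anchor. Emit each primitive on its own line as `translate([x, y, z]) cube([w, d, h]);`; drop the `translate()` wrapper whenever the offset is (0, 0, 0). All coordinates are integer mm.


translate([261, 176, 0]) cube([2353, 90, 14]);
translate([261, 218, 14]) cube([2353, 6, 320]);
translate([261, 176, 334]) cube([2353, 90, 14]);


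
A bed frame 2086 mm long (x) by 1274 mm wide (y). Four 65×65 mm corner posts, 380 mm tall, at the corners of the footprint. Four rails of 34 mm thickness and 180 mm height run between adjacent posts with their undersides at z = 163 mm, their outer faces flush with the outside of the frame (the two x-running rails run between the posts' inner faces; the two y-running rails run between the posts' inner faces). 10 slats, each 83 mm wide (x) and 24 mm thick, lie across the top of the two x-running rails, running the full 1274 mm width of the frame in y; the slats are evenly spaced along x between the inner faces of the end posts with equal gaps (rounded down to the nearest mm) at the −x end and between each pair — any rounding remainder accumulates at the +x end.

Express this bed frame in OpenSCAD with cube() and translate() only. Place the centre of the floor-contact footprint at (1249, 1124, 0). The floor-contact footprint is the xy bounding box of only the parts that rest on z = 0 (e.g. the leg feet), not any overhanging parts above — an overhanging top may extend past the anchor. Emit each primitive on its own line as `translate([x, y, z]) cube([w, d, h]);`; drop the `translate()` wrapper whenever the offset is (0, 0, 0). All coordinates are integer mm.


translate([206, 487, 0]) cube([65, 65, 380]);
translate([206, 1696, 0]) cube([65, 65, 380]);
translate([2227, 487, 0]) cube([65, 65, 380]);
translate([2227, 1696, 0]) cube([65, 65, 380]);
translate([271, 487, 163]) cube([1956, 34, 180]);
translate([271, 1727, 163]) cube([1956, 34, 180]);
translate([206, 552, 163]) cube([34, 1144, 180]);
translate([2258, 552, 163]) cube([34, 1144, 180]);
translate([373, 487, 343]) cube([83, 1274, 24]);
translate([558, 487, 343]) cube([83, 1274, 24]);
translate([743, 487, 343]) cube([83, 1274, 24]);
translate([928, 487, 343]) cube([83, 1274, 24]);
translate([1113, 487, 343]) cube([83, 1274, 24]);
translate([1298, 487, 343]) cube([83, 1274, 24]);
translate([1483, 487, 343]) cube([83, 1274, 24]);
translate([1668, 487, 343]) cube([83, 1274, 24]);
translate([1853, 487, 343]) cube([83, 1274, 24]);
translate([2038, 487, 343]) cube([83, 1274, 24]);


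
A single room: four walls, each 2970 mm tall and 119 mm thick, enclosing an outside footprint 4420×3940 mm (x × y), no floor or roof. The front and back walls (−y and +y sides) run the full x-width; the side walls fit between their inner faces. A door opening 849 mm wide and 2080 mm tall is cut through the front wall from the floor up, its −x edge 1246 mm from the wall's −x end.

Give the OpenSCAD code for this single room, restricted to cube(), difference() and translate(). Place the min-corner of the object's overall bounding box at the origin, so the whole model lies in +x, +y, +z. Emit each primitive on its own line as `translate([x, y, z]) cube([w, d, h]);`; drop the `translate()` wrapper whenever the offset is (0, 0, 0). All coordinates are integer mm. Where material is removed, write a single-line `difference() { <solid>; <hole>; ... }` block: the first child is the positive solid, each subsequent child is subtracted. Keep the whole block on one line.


difference() { cube([4420, 119, 2970]); translate([1246, 0, 0]) cube([849, 119, 2080]); }
translate([0, 3821, 0]) cube([4420, 119, 2970]);
translate([0, 119, 0]) cube([119, 3702, 2970]);
translate([4301, 119, 0]) cube([119, 3702, 2970]);


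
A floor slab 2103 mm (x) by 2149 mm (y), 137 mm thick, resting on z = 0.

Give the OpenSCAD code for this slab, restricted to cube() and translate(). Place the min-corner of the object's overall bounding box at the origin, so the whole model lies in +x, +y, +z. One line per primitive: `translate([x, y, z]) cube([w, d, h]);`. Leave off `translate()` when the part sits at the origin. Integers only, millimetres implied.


cube([2103, 2149, 137]);


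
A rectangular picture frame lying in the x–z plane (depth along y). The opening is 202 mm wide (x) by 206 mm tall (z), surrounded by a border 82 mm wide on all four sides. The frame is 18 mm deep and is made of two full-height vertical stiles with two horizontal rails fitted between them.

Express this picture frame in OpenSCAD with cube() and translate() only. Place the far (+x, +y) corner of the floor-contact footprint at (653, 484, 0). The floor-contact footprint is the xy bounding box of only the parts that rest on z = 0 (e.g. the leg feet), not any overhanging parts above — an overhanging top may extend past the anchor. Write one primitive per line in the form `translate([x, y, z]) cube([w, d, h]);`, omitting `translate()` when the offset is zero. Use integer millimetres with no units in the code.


translate([287, 466, 0]) cube([82, 18, 370]);
translate([571, 466, 0]) cube([82, 18, 370]);
translate([369, 466, 0]) cube([202, 18, 82]);
translate([369, 466, 288]) cube([202, 18, 82]);


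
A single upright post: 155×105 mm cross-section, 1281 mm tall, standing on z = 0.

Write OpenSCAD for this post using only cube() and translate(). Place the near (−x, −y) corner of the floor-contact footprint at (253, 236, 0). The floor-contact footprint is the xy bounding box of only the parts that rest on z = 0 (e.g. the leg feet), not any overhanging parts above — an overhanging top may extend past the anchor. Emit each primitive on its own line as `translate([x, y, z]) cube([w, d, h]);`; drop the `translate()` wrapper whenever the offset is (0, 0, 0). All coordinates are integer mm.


translate([253, 236, 0]) cube([155, 105, 1281]);


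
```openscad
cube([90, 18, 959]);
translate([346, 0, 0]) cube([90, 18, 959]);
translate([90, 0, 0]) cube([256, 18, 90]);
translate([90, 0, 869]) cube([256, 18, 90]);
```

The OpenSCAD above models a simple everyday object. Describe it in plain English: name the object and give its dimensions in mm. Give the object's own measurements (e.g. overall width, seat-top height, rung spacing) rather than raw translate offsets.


A rectangular picture frame lying in the x–z plane (depth along y). The opening is 256 mm wide (x) by 779 mm tall (z), surrounded by a border 90 mm wide on all four sides. The frame is 18 mm deep and is made of two full-height vertical stiles with two horizontal rails fitted between them.


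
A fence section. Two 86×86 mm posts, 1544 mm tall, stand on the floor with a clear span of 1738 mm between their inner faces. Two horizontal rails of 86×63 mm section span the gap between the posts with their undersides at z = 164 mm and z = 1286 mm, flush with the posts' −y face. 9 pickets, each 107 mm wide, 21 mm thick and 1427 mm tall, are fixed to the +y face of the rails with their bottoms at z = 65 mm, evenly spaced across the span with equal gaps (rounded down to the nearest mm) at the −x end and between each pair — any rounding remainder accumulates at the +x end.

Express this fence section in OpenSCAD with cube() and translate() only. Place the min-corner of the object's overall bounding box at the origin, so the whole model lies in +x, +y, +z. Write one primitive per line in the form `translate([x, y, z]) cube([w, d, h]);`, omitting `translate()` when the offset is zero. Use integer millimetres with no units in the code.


cube([86, 86, 1544]);
translate([1824, 0, 0]) cube([86, 86, 1544]);
translate([86, 0, 164]) cube([1738, 86, 63]);
translate([86, 0, 1286]) cube([1738, 86, 63]);
translate([163, 86, 65]) cube([107, 21, 1427]);
translate([347, 86, 65]) cube([107, 21, 1427]);
translate([531, 86, 65]) cube([107, 21, 1427]);
translate([715, 86, 65]) cube([107, 21, 1427]);
translate([899, 86, 65]) cube([107, 21, 1427]);
translate([1083, 86, 65]) cube([107, 21, 1427]);
translate([1267, 86, 65]) cube([107, 21, 1427]);
translate([1451, 86, 65]) cube([107, 21, 1427]);
translate([1635, 86, 65]) cube([107, 21, 1427]);


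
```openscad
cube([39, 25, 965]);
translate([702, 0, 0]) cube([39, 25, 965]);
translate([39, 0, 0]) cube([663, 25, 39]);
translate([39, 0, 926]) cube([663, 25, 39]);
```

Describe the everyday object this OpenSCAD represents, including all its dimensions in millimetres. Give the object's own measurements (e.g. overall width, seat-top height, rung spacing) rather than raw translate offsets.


A rectangular picture frame lying in the x–z plane (depth along y). The opening is 663 mm wide (x) by 887 mm tall (z), surrounded by a border 39 mm wide on all four sides. The frame is 25 mm deep and is made of two full-height vertical stiles with two horizontal rails fitted between them.


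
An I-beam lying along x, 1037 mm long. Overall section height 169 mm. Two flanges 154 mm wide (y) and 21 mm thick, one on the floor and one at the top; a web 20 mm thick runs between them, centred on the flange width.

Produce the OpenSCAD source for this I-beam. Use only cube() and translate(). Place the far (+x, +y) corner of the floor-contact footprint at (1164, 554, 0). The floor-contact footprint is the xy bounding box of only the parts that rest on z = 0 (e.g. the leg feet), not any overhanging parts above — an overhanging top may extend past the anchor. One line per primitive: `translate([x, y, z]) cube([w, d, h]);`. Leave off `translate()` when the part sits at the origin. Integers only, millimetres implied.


translate([127, 400, 0]) cube([1037, 154, 21]);
translate([127, 467, 21]) cube([1037, 20, 127]);
translate([127, 400, 148]) cube([1037, 154, 21]);


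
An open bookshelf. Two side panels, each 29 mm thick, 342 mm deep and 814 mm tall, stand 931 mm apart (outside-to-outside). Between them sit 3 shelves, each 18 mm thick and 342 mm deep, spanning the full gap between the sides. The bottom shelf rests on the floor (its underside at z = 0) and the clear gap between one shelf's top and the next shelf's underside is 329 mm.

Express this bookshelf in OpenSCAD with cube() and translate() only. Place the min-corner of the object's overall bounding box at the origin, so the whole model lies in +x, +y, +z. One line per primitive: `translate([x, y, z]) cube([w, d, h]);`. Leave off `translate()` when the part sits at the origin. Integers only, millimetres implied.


cube([29, 342, 814]);
translate([902, 0, 0]) cube([29, 342, 814]);
translate([29, 0, 0]) cube([873, 342, 18]);
translate([29, 0, 347]) cube([873, 342, 18]);
translate([29, 0, 694]) cube([873, 342, 18]);


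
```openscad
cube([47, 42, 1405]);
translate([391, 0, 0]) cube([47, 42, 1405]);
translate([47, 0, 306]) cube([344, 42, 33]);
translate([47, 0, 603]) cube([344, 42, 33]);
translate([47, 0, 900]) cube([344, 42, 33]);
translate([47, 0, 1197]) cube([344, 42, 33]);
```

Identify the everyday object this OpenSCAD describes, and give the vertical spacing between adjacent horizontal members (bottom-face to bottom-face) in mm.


A ladder. The rung spacing is 297 mm.

Two tall 47×42 posts with 4 short bars between them — a ladder. Adjacent rungs sit at z = 306 and z = 603, so the spacing is 603 − 306 = 297 mm.


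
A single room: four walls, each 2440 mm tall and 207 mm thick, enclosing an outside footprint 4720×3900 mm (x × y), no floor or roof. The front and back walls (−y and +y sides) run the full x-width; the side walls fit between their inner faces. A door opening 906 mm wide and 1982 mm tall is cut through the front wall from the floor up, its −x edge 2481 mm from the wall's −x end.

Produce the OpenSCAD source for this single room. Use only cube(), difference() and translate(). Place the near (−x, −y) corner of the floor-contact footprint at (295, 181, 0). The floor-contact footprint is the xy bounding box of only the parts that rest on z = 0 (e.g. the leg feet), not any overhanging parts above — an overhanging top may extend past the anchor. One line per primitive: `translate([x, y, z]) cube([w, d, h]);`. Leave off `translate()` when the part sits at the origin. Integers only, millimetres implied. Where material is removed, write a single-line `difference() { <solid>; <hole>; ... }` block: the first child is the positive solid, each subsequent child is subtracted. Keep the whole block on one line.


difference() { translate([295, 181, 0]) cube([4720, 207, 2440]); translate([2776, 181, 0]) cube([906, 207, 1982]); }
translate([295, 3874, 0]) cube([4720, 207, 2440]);
translate([295, 388, 0]) cube([207, 3486, 2440]);
translate([4808, 388, 0]) cube([207, 3486, 2440]);


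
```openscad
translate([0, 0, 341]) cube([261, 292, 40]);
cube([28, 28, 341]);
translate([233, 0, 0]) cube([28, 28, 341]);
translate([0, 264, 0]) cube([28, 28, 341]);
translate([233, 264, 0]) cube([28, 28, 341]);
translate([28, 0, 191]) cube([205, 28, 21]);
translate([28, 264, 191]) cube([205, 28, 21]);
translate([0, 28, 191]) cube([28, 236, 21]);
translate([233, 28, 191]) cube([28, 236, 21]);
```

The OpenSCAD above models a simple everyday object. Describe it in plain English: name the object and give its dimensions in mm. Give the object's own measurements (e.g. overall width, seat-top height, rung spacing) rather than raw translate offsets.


A simple wooden stool: a rectangular seat 261 mm (x) by 292 mm (y), 40 mm thick, top face at z = 381 mm, on four square legs, each 28×28 mm in cross-section. The legs rest on z = 0, each flush with a corner of the seat. Four stretchers, 28 mm wide and 21 mm tall, connect adjacent legs with their undersides at z = 191 mm, each running between the inner faces of the legs it joins and aligned with the legs' outer faces on the other axis.


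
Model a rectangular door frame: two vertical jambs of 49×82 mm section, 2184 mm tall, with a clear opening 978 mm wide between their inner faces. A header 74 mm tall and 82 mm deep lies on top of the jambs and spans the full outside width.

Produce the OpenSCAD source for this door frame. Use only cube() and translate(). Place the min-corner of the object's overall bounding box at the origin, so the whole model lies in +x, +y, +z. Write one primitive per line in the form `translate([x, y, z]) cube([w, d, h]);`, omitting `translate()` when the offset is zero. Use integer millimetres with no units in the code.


cube([49, 82, 2184]);
translate([1027, 0, 0]) cube([49, 82, 2184]);
translate([0, 0, 2184]) cube([1076, 82, 74]);


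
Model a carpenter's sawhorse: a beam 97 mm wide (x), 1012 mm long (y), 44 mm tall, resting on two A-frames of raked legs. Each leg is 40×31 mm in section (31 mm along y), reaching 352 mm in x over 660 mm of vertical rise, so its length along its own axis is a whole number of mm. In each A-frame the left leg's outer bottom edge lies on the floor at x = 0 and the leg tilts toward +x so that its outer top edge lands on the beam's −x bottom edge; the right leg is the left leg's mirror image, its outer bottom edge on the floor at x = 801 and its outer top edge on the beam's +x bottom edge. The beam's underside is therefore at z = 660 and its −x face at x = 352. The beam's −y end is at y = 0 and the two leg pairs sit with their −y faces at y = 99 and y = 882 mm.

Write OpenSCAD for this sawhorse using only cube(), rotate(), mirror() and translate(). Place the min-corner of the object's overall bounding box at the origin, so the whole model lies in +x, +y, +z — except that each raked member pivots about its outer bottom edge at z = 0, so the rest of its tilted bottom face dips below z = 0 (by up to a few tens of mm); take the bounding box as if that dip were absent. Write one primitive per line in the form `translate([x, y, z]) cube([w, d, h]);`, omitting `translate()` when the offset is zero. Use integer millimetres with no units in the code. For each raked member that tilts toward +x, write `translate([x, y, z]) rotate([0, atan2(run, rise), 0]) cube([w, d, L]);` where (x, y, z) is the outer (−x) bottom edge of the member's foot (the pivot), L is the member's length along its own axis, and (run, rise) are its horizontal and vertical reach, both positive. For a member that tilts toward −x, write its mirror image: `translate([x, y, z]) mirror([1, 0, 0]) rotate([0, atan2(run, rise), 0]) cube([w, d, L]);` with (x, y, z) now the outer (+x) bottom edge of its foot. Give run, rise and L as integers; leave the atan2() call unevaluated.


translate([352, 0, 660]) cube([97, 1012, 44]);
translate([0, 99, 0]) rotate([0, atan2(352, 660), 0]) cube([40, 31, 748]);
translate([801, 99, 0]) mirror([1, 0, 0]) rotate([0, atan2(352, 660), 0]) cube([40, 31, 748]);
translate([0, 882, 0]) rotate([0, atan2(352, 660), 0]) cube([40, 31, 748]);
translate([801, 882, 0]) mirror([1, 0, 0]) rotate([0, atan2(352, 660), 0]) cube([40, 31, 748]);


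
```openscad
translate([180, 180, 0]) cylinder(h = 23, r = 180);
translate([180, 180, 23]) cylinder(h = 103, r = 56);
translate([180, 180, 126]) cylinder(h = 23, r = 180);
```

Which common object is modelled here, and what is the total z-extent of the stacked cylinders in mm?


A spool. The overall height is 149 mm.

Three coaxial cylinders, large–small–large — a spool. Two 23 mm flanges and a 103 mm core give 23 + 103 + 23 = 149 mm.


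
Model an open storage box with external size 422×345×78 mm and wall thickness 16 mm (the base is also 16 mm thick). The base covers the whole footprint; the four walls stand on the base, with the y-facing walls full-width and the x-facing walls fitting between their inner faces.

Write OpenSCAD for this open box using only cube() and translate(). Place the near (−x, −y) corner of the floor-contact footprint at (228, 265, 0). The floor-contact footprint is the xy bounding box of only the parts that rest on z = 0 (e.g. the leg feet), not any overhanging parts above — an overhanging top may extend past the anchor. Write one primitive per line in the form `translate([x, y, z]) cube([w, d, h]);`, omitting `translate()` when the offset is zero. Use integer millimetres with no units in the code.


translate([228, 265, 0]) cube([422, 345, 16]);
translate([228, 265, 16]) cube([422, 16, 62]);
translate([228, 594, 16]) cube([422, 16, 62]);
translate([228, 281, 16]) cube([16, 313, 62]);
translate([634, 281, 16]) cube([16, 313, 62]);


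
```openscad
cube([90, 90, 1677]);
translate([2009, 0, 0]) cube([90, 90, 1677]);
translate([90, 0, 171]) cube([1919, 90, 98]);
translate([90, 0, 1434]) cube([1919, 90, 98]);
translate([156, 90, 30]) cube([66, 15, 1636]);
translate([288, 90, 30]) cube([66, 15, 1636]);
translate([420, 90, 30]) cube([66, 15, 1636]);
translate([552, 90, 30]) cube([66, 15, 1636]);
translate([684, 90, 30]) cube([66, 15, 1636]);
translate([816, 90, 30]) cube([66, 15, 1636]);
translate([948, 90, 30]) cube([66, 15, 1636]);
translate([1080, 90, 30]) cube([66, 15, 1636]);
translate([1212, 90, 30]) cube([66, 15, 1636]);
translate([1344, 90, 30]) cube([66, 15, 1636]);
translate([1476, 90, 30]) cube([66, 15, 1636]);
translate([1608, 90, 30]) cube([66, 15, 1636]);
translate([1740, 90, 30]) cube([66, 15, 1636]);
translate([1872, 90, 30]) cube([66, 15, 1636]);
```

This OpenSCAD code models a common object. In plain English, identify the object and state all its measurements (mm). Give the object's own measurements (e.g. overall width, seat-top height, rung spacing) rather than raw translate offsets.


A fence section. Two 90×90 mm posts, 1677 mm tall, stand on the floor with a clear span of 1919 mm between their inner faces. Two horizontal rails of 90×98 mm section span the gap between the posts with their undersides at z = 171 mm and z = 1434 mm, flush with the posts' −y face. 14 pickets, each 66 mm wide, 15 mm thick and 1636 mm tall, are fixed to the +y face of the rails with their bottoms at z = 30 mm, spaced across the span with a 66 mm gap after the −x post and between neighbouring pickets, with 71 mm left before the +x post.


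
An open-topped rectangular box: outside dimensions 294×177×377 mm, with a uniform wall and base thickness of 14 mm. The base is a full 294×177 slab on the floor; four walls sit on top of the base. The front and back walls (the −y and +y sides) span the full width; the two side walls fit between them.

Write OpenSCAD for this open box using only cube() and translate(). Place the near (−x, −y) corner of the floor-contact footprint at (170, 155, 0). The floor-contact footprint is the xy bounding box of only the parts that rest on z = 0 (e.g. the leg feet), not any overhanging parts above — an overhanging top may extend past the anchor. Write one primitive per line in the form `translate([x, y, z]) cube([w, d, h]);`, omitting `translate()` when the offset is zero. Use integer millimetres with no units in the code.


translate([170, 155, 0]) cube([294, 177, 14]);
translate([170, 155, 14]) cube([294, 14, 363]);
translate([170, 318, 14]) cube([294, 14, 363]);
translate([170, 169, 14]) cube([14, 149, 363]);
translate([450, 169, 14]) cube([14, 149, 363]);


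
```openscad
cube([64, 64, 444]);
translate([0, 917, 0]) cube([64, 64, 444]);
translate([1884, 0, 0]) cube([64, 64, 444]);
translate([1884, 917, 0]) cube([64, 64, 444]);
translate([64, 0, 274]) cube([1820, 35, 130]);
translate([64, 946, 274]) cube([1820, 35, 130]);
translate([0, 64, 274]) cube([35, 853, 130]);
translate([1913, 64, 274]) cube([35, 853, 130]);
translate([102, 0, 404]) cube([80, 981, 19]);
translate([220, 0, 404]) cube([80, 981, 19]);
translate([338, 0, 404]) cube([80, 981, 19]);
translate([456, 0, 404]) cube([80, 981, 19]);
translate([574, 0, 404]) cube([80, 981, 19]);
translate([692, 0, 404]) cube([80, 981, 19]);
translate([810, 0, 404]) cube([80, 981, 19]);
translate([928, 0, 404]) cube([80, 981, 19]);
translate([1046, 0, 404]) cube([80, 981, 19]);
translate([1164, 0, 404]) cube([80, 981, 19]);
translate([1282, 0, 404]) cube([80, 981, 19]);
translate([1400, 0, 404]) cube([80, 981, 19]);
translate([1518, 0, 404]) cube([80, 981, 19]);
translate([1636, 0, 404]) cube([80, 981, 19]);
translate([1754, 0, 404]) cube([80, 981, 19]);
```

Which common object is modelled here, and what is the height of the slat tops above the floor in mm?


A bed frame. The slat-top height is 423 mm.

Four posts, four rails, and a row of slats — a bed frame. Slats sit on the rails at z = 274 + 130 = 404; with slat thickness 19, the top is 423 mm.


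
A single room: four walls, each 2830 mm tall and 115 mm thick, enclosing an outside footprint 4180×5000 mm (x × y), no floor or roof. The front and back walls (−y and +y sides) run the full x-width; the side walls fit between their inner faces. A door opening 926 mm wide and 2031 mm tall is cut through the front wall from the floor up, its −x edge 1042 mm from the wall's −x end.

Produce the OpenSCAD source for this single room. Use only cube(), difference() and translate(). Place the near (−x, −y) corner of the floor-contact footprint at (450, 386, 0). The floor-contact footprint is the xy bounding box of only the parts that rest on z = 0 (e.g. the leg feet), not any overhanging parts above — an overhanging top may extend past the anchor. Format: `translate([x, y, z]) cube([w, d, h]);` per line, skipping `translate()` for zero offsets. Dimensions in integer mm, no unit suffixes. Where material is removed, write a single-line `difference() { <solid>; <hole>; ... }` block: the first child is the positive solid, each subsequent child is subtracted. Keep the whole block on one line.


difference() { translate([450, 386, 0]) cube([4180, 115, 2830]); translate([1492, 386, 0]) cube([926, 115, 2031]); }
translate([450, 5271, 0]) cube([4180, 115, 2830]);
translate([450, 501, 0]) cube([115, 4770, 2830]);
translate([4515, 501, 0]) cube([115, 4770, 2830]);


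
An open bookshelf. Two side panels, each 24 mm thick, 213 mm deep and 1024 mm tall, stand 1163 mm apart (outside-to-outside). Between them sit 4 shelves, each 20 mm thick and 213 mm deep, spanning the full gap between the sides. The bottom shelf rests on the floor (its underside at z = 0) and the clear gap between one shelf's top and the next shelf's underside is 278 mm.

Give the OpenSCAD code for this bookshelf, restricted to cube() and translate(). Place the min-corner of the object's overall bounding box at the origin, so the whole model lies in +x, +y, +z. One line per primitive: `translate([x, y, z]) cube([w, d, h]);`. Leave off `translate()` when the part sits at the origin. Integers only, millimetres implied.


cube([24, 213, 1024]);
translate([1139, 0, 0]) cube([24, 213, 1024]);
translate([24, 0, 0]) cube([1115, 213, 20]);
translate([24, 0, 298]) cube([1115, 213, 20]);
translate([24, 0, 596]) cube([1115, 213, 20]);
translate([24, 0, 894]) cube([1115, 213, 20]);


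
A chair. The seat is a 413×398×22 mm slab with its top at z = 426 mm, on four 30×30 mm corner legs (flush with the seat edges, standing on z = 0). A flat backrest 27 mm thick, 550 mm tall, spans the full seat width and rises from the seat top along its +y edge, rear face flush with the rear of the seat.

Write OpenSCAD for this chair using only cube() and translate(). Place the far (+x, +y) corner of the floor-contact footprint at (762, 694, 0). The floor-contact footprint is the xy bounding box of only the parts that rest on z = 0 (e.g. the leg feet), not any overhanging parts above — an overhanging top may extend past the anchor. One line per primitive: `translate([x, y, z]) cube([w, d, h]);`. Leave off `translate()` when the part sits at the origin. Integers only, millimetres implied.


// leg_h = 426 - 22 = 404
translate([349, 296, 404]) cube([413, 398, 22]);
translate([349, 296, 0]) cube([30, 30, 404]);
translate([732, 296, 0]) cube([30, 30, 404]);
translate([349, 664, 0]) cube([30, 30, 404]);
translate([732, 664, 0]) cube([30, 30, 404]);
translate([349, 667, 426]) cube([413, 27, 550]);


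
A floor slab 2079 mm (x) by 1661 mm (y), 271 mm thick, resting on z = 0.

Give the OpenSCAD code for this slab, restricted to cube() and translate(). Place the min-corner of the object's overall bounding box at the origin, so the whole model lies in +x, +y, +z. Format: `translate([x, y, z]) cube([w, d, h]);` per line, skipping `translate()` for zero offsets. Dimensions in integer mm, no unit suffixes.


cube([2079, 1661, 271]);


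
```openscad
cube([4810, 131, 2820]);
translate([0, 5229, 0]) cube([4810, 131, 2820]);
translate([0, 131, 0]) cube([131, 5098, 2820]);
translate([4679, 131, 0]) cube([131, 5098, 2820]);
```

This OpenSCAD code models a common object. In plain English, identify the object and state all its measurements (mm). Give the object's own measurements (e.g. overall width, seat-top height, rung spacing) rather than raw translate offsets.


The wall frame of a small rectangular building: four walls, each 2820 mm tall and 131 mm thick, enclosing a footprint 4810 mm (x) by 5360 mm (y) outside-to-outside, with no floor or roof. The front and back walls (the −y and +y sides) span the full width; the two side walls fit between them.


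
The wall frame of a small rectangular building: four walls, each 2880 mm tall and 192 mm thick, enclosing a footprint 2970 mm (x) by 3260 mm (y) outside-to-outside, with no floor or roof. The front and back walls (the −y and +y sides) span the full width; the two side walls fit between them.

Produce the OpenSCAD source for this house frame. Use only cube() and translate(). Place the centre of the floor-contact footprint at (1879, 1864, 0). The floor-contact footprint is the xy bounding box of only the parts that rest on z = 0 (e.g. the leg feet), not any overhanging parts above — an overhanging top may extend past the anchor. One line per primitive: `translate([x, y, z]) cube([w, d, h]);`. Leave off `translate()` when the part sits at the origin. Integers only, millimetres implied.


translate([394, 234, 0]) cube([2970, 192, 2880]);
translate([394, 3302, 0]) cube([2970, 192, 2880]);
translate([394, 426, 0]) cube([192, 2876, 2880]);
translate([3172, 426, 0]) cube([192, 2876, 2880]);


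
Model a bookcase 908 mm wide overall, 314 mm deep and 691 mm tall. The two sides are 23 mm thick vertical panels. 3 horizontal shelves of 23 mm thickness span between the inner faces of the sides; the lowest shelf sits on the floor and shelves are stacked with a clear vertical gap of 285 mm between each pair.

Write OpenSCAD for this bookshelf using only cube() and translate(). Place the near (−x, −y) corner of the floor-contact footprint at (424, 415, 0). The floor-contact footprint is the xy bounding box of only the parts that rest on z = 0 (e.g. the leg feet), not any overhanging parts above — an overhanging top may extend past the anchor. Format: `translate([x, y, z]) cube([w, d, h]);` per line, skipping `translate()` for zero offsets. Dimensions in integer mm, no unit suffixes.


translate([424, 415, 0]) cube([23, 314, 691]);
translate([1309, 415, 0]) cube([23, 314, 691]);
translate([447, 415, 0]) cube([862, 314, 23]);
translate([447, 415, 308]) cube([862, 314, 23]);
translate([447, 415, 616]) cube([862, 314, 23]);


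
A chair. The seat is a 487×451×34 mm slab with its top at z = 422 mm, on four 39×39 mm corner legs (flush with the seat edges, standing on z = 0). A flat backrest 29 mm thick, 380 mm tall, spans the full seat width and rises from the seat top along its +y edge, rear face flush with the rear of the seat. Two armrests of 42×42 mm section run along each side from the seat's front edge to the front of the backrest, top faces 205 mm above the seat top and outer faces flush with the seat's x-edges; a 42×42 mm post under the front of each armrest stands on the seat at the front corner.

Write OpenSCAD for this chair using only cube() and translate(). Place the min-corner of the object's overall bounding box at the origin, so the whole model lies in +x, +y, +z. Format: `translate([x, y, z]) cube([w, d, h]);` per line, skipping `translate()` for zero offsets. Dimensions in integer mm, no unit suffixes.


translate([0, 0, 388]) cube([487, 451, 34]);
cube([39, 39, 388]);
translate([448, 0, 0]) cube([39, 39, 388]);
translate([0, 412, 0]) cube([39, 39, 388]);
translate([448, 412, 0]) cube([39, 39, 388]);
translate([0, 422, 422]) cube([487, 29, 380]);
translate([0, 0, 585]) cube([42, 422, 42]);
translate([445, 0, 585]) cube([42, 422, 42]);
translate([0, 0, 422]) cube([42, 42, 163]);
translate([445, 0, 422]) cube([42, 42, 163]);


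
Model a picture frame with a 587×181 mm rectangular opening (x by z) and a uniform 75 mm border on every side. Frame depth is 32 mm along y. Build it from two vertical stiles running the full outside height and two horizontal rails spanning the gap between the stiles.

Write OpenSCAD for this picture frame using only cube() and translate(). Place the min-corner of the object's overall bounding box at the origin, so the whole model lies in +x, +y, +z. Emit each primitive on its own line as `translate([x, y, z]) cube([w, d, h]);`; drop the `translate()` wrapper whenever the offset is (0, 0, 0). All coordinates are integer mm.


cube([75, 32, 331]);
translate([662, 0, 0]) cube([75, 32, 331]);
translate([75, 0, 0]) cube([587, 32, 75]);
translate([75, 0, 256]) cube([587, 32, 75]);


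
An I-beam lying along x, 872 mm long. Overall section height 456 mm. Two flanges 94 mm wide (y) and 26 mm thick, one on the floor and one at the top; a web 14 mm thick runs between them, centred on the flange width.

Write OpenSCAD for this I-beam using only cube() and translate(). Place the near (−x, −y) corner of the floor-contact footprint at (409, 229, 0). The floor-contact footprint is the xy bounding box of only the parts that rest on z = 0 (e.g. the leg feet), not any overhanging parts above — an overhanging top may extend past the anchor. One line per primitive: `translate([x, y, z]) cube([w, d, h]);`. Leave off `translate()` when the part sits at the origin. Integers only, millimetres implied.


translate([409, 229, 0]) cube([872, 94, 26]);
translate([409, 269, 26]) cube([872, 14, 404]);
translate([409, 229, 430]) cube([872, 94, 26]);


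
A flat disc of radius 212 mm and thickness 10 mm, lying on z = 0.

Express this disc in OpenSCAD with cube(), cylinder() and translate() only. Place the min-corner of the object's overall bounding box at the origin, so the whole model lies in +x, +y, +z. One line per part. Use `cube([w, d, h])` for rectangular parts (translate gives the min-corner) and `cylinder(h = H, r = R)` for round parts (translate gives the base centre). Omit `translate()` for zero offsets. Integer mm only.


translate([212, 212, 0]) cylinder(h = 10, r = 212);


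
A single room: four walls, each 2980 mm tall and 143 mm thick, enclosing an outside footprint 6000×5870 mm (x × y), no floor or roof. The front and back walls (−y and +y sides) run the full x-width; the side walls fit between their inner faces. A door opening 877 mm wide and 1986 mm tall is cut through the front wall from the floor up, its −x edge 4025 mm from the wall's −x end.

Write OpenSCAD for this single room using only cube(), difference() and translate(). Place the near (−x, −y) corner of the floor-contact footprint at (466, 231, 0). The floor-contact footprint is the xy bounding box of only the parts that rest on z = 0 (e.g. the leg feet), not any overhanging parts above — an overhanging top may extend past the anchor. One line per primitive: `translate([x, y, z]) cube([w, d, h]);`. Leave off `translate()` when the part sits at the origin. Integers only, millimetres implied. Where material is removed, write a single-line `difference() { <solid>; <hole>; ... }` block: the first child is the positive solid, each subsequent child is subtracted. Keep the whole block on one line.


difference() { translate([466, 231, 0]) cube([6000, 143, 2980]); translate([4491, 231, 0]) cube([877, 143, 1986]); }
translate([466, 5958, 0]) cube([6000, 143, 2980]);
translate([466, 374, 0]) cube([143, 5584, 2980]);
translate([6323, 374, 0]) cube([143, 5584, 2980]);


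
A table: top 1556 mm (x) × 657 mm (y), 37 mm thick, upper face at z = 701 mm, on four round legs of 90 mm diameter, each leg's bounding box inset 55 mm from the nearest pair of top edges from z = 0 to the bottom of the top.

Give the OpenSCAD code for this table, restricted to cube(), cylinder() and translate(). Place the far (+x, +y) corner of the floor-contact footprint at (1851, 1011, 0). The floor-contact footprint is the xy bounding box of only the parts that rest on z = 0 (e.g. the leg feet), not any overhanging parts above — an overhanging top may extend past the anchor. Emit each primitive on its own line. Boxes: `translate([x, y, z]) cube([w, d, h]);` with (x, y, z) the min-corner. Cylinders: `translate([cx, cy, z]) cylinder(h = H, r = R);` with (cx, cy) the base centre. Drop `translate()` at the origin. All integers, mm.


translate([350, 409, 664]) cube([1556, 657, 37]);
translate([450, 509, 0]) cylinder(h = 664, r = 45);
translate([1806, 509, 0]) cylinder(h = 664, r = 45);
translate([450, 966, 0]) cylinder(h = 664, r = 45);
translate([1806, 966, 0]) cylinder(h = 664, r = 45);


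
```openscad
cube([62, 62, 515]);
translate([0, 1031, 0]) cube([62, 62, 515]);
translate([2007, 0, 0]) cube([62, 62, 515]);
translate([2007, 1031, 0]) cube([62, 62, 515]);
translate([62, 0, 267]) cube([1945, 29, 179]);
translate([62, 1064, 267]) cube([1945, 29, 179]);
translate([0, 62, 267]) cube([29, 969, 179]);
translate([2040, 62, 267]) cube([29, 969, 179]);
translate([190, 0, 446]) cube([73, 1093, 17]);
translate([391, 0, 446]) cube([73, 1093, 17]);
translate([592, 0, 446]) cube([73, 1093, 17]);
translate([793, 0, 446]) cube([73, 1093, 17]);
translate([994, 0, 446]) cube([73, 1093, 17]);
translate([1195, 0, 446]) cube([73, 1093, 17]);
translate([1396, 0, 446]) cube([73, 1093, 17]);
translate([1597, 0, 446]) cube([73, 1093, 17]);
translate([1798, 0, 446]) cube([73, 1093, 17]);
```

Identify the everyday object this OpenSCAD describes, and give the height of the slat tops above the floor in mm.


A bed frame. The slat-top height is 463 mm.

Four posts, four rails, and a row of slats — a bed frame. Slats sit on the rails at z = 267 + 179 = 446; with slat thickness 17, the top is 463 mm.


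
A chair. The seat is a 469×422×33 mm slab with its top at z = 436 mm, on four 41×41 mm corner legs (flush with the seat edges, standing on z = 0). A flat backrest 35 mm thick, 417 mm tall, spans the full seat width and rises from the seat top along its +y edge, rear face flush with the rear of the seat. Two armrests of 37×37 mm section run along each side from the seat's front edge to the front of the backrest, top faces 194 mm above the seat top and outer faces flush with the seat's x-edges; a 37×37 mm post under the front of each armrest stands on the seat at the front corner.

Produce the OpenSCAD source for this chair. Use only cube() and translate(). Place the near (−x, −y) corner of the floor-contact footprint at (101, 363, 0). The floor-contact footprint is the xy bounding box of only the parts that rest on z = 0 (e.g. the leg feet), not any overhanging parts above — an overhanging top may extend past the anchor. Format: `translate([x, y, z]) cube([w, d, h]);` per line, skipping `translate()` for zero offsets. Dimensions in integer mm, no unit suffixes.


translate([101, 363, 403]) cube([469, 422, 33]);
translate([101, 363, 0]) cube([41, 41, 403]);
translate([529, 363, 0]) cube([41, 41, 403]);
translate([101, 744, 0]) cube([41, 41, 403]);
translate([529, 744, 0]) cube([41, 41, 403]);
translate([101, 750, 436]) cube([469, 35, 417]);
translate([101, 363, 593]) cube([37, 387, 37]);
translate([533, 363, 593]) cube([37, 387, 37]);
translate([101, 363, 436]) cube([37, 37, 157]);
translate([533, 363, 436]) cube([37, 37, 157]);
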